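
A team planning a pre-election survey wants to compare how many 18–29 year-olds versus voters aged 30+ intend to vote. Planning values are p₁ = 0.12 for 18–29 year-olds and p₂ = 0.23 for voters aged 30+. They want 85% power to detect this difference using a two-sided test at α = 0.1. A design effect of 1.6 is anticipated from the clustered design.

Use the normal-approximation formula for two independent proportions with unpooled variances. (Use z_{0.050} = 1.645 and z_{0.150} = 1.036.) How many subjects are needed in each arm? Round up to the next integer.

n = (z_{α/2} + z_β)² · [p₁(1−p₁) + p₂(1−p₂)] / (p₁ − p₂)²
  = (1.645 + 1.036)² · (0.12·0.88 + 0.23·0.77) / (-0.11)²
  = (2.681)² · (0.1056 + 0.1771) / 0.0121
  = 7.1878 · 0.2827 / 0.0121
  = 167.93
Design effect: 1.6 × 167.93 = 268.69.
Round up → n = 269 per group.

n = 269 per group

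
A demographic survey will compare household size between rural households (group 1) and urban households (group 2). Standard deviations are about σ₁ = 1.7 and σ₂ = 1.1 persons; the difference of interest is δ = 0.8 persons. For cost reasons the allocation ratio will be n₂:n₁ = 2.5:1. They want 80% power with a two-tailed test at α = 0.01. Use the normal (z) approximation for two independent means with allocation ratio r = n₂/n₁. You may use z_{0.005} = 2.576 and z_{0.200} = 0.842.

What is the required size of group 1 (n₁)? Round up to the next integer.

n₁ = (z_{α/2} + z_β)² · (σ₁² + σ₂²/r) / δ²
   = (2.576 + 0.842)² · (1.7² + 1.1²/2.5) / 0.8²
   = 11.6827 · (2.89 + 0.484) / 0.64
   = 11.6827 · 3.374 / 0.64
   = 61.59
Round up → n₁ = 62; n₂ = r·n₁ = 2.5 × 62 = 155.

n₁ = 62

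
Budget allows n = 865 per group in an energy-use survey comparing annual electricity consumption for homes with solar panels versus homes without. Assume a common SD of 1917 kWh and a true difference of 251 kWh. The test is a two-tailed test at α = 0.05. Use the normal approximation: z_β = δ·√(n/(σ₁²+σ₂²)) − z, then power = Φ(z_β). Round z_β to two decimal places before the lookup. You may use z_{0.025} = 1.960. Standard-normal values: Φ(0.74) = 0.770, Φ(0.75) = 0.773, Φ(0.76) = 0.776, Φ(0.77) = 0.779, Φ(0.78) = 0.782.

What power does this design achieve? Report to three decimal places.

Power ≈ 0.776

z_β = δ·√(n/(σ₁²+σ₂²)) − z_{α/2}
    = 251 · √(865/7349778) − 1.960
    = 251 · 0.01085 − 1.960
    = 2.7230 − 1.960 = 0.7630 → 0.76
Power = Φ(0.76) = 0.776.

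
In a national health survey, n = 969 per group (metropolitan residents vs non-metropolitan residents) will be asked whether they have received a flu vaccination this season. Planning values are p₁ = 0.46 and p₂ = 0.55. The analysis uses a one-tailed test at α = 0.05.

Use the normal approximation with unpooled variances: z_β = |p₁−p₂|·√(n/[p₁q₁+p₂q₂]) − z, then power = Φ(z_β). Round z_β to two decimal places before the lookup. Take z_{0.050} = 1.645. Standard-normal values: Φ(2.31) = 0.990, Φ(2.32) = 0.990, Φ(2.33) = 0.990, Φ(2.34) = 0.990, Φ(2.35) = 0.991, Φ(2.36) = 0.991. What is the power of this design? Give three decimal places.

z_β = |p₁−p₂|·√(n/[p₁q₁+p₂q₂]) − z_α
    = 0.09 · √(969/0.4959) − 1.645
    = 0.09 · 44.2043 − 1.645
    = 3.9784 − 1.645 = 2.3334 → 2.33
Power = Φ(2.33) = 0.990.

Power ≈ 0.990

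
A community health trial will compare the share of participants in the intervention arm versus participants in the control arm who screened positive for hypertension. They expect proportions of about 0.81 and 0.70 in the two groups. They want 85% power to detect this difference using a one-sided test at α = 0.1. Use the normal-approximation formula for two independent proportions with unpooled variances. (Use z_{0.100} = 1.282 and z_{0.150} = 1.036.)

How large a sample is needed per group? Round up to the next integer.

n = 162 per group

n = (z_α + z_β)² · [p₁(1−p₁) + p₂(1−p₂)] / (p₁ − p₂)²
  = (1.282 + 1.036)² · (0.81·0.19 + 0.70·0.30) / (0.11)²
  = (2.318)² · (0.1539 + 0.2100) / 0.0121
  = 5.3731 · 0.3639 / 0.0121
  = 161.59
Round up → n = 162 per group.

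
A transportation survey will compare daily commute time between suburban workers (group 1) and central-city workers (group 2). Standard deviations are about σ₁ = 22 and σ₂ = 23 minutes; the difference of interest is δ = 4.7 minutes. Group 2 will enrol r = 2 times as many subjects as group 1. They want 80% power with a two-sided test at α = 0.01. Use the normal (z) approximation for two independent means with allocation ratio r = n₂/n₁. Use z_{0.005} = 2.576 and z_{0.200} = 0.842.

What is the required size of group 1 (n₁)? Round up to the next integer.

n₁ = 396

n₁ = (z_{α/2} + z_β)² · (σ₁² + σ₂²/r) / δ²
   = (2.576 + 0.842)² · (22² + 23²/2) / 4.7²
   = 11.6827 · (484 + 264.5) / 22.09
   = 11.6827 · 748.5 / 22.09
   = 395.86
Round up → n₁ = 396; n₂ = r·n₁ = 2 × 396 = 792.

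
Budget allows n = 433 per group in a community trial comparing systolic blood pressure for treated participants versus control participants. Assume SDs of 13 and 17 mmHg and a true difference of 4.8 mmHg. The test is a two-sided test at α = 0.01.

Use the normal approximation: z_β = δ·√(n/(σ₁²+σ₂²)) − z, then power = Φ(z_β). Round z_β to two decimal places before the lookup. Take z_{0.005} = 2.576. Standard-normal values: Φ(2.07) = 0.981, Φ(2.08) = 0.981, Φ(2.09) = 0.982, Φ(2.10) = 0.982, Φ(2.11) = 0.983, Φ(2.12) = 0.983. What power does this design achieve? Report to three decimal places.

Power ≈ 0.982

z_β = δ·√(n/(σ₁²+σ₂²)) − z_{α/2}
    = 4.8 · √(433/458) − 2.576
    = 4.8 · 0.97232 − 2.576
    = 4.6672 − 2.576 = 2.0912 → 2.09
Power = Φ(2.09) = 0.982.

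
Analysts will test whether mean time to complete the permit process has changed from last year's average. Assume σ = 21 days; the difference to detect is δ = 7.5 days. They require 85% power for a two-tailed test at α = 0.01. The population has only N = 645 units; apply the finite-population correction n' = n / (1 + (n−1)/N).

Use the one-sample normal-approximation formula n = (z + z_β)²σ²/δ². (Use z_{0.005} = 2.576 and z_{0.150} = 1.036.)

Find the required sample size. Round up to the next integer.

n = 89

n = (z_{α/2} + z_β)² · σ² / δ²
  = (2.576 + 1.036)² · 21² / 7.5²
  = 13.0465 · 441 / 56.25
  = 102.28
Finite-population correction (N = 645): 102.28 / (1 + (102.28 − 1)/645) = 88.40.
Round up → n = 89.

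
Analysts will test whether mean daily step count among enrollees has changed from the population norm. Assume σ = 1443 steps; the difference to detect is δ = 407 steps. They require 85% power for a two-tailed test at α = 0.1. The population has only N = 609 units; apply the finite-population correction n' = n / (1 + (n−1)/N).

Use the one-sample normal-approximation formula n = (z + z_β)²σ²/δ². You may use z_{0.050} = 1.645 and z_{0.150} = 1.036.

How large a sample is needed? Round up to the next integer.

n = (z_{α/2} + z_β)² · σ² / δ²
  = (1.645 + 1.036)² · 1443² / 407²
  = 7.1878 · 2082249 / 165649
  = 90.35
Finite-population correction (N = 609): 90.35 / (1 + (90.35 − 1)/609) = 78.79.
Round up → n = 79.

n = 79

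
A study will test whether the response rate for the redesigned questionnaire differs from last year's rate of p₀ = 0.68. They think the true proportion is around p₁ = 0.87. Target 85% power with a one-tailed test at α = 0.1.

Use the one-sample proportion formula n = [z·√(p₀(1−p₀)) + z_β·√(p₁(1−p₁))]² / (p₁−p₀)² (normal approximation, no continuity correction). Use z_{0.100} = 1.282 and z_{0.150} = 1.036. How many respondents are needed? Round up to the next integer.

n = 25

n = [z_α·√(p₀q₀) + z_β·√(p₁q₁)]² / (p₁ − p₀)²
  = [1.282·√(0.68·0.32) + 1.036·√(0.87·0.13)]² / (0.19)²
  = [1.282·0.4665 + 1.036·0.3363]² / 0.0361
  = [0.9464]² / 0.0361
  = 24.81
Round up → n = 25.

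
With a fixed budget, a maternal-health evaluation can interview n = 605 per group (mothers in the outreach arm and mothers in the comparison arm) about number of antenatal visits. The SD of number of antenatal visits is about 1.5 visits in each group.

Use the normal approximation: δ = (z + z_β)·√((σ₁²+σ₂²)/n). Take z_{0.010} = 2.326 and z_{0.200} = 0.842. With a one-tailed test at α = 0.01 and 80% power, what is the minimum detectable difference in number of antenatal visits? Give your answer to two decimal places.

Minimum detectable difference ≈ 0.27 visits

δ = (z_α + z_β) · √((σ₁²+σ₂²)/n)
  = (2.326 + 0.842) · √(4.5/605)
  = 3.168 · √0.00744
  = 3.168 · 0.0862
  = 0.2732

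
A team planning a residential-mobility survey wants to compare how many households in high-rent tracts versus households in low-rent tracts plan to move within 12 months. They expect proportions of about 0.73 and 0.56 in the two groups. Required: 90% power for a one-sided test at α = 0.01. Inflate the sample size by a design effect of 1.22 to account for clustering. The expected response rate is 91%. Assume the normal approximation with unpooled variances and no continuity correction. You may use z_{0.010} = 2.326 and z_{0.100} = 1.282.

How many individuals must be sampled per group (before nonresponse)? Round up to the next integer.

n = 268 per group

n = (z_α + z_β)² · [p₁(1−p₁) + p₂(1−p₂)] / (p₁ − p₂)²
  = (2.326 + 1.282)² · (0.73·0.27 + 0.56·0.44) / (0.17)²
  = (3.608)² · (0.1971 + 0.2464) / 0.0289
  = 13.0177 · 0.4435 / 0.0289
  = 199.77
Design effect: 1.22 × 199.77 = 243.72.
Adjust for 91% response: 243.72 / 0.91 = 267.82.
Round up → n = 268 per group.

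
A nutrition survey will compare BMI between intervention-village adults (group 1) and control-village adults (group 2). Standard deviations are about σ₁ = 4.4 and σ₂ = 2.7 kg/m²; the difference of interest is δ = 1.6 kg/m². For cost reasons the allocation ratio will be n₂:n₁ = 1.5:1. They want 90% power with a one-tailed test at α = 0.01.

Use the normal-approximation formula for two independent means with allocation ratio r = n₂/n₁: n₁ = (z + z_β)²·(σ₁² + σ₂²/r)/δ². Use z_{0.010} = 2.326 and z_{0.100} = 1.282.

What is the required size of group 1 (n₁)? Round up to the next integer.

n₁ = (z_α + z_β)² · (σ₁² + σ₂²/r) / δ²
   = (2.326 + 1.282)² · (4.4² + 2.7²/1.5) / 1.6²
   = 13.0177 · (19.36 + 4.86) / 2.56
   = 13.0177 · 24.22 / 2.56
   = 123.16
Round up → n₁ = 124; n₂ = r·n₁ = 1.5 × 124 = 186.

n₁ = 124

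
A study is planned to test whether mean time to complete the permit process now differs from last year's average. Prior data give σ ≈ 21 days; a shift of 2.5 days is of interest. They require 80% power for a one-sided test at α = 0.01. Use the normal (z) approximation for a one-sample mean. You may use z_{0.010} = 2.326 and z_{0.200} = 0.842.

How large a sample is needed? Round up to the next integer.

n = 709

n = (z_α + z_β)² · σ² / δ²
  = (2.326 + 0.842)² · 21² / 2.5²
  = 10.0362 · 441 / 6.25
  = 708.16
Round up → n = 709.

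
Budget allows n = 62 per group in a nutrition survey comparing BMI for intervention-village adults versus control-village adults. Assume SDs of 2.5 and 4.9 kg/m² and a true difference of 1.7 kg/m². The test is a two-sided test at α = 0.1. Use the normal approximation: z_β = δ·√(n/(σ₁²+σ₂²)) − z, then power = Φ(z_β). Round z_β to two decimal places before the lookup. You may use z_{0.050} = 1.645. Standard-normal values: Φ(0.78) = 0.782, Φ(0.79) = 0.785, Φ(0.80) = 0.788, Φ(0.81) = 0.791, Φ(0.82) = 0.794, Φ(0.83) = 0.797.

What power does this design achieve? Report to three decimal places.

Power ≈ 0.785

z_β = δ·√(n/(σ₁²+σ₂²)) − z_{α/2}
    = 1.7 · √(62/30.26) − 1.645
    = 1.7 · 1.43140 − 1.645
    = 2.4334 − 1.645 = 0.7884 → 0.79
Power = Φ(0.79) = 0.785.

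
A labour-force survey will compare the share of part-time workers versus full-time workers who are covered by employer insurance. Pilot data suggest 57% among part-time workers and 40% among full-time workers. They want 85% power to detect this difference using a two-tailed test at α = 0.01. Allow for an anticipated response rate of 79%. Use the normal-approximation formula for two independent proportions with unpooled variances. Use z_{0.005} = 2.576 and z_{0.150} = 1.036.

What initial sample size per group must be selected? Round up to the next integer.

n = 278 per group

n = (z_{α/2} + z_β)² · [p₁(1−p₁) + p₂(1−p₂)] / (p₁ − p₂)²
  = (2.576 + 1.036)² · (0.57·0.43 + 0.40·0.60) / (0.17)²
  = (3.612)² · (0.2451 + 0.2400) / 0.0289
  = 13.0465 · 0.4851 / 0.0289
  = 218.99
Adjust for 79% response: 218.99 / 0.79 = 277.21.
Round up → n = 278 per group.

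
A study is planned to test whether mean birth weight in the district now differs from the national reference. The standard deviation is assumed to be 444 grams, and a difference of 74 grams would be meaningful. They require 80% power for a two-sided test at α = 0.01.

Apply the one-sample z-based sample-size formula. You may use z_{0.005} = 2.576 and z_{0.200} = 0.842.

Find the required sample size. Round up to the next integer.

n = (z_{α/2} + z_β)² · σ² / δ²
  = (2.576 + 0.842)² · 444² / 74²
  = 11.6827 · 197136 / 5476
  = 420.58
Round up → n = 421.

n = 421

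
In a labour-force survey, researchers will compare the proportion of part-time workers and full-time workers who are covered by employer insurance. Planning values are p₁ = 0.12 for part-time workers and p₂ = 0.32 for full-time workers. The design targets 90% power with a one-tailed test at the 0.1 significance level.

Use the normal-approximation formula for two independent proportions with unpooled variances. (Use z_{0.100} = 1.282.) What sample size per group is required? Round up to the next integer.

n = 54 per group

n = (z_α + z_β)² · [p₁(1−p₁) + p₂(1−p₂)] / (p₁ − p₂)²
  = (1.282 + 1.282)² · (0.12·0.88 + 0.32·0.68) / (-0.20)²
  = (2.564)² · (0.1056 + 0.2176) / 0.0400
  = 6.5741 · 0.3232 / 0.0400
  = 53.12
Round up → n = 54 per group.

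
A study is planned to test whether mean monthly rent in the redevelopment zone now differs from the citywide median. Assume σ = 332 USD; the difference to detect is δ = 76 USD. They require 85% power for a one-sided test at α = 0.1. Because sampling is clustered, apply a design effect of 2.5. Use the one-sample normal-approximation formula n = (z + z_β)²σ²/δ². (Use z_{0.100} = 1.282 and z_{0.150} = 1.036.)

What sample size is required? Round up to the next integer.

n = (z_α + z_β)² · σ² / δ²
  = (1.282 + 1.036)² · 332² / 76²
  = 5.3731 · 110224 / 5776
  = 102.54
Design effect: 2.5 × 102.54 = 256.34.
Round up → n = 257.

n = 257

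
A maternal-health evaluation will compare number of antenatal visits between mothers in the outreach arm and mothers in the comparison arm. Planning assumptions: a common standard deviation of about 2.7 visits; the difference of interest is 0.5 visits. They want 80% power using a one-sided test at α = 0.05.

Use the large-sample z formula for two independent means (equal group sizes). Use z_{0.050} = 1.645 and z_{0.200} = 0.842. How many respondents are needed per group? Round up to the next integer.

n = (z_α + z_β)² · (σ₁² + σ₂²) / δ²
  = (1.645 + 0.842)² · (2·2.7² = 14.58) / 0.5²
  = 6.1852 · 14.58 / 0.25
  = 360.72
Round up → n = 361 per group.

n = 361 per group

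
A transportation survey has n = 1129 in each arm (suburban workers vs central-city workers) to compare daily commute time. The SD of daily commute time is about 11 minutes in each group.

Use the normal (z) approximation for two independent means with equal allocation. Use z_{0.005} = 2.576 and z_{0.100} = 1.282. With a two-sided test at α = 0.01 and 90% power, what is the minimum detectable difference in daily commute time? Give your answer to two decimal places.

Minimum detectable difference ≈ 1.79 minutes

δ = (z_{α/2} + z_β) · √((σ₁²+σ₂²)/n)
  = (2.576 + 1.282) · √(242/1129)
  = 3.858 · √0.21435
  = 3.858 · 0.4630
  = 1.7862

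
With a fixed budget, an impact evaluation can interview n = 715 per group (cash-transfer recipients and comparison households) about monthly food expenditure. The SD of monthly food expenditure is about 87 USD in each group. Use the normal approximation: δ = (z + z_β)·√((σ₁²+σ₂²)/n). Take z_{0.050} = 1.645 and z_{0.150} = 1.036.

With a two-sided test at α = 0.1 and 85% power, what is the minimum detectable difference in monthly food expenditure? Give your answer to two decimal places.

Minimum detectable difference ≈ 12.34 USD

δ = (z_{α/2} + z_β) · √((σ₁²+σ₂²)/n)
  = (1.645 + 1.036) · √(15138/715)
  = 2.681 · √21.172
  = 2.681 · 4.6013
  = 12.3361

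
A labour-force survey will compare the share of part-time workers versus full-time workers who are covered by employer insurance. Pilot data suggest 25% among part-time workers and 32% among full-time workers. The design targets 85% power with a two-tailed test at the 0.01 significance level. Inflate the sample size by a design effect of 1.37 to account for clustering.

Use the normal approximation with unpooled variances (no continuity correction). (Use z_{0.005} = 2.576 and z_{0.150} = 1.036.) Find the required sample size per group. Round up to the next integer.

n = 1478 per group

n = (z_{α/2} + z_β)² · [p₁(1−p₁) + p₂(1−p₂)] / (p₁ − p₂)²
  = (2.576 + 1.036)² · (0.25·0.75 + 0.32·0.68) / (-0.07)²
  = (3.612)² · (0.1875 + 0.2176) / 0.0049
  = 13.0465 · 0.4051 / 0.0049
  = 1078.60
Design effect: 1.37 × 1078.60 = 1477.69.
Round up → n = 1478 per group.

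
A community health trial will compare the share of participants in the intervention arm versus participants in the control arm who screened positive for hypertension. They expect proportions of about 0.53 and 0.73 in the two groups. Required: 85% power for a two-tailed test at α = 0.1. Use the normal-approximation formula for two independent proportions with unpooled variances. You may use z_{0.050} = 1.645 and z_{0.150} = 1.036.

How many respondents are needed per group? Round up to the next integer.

n = 81 per group

n = (z_{α/2} + z_β)² · [p₁(1−p₁) + p₂(1−p₂)] / (p₁ − p₂)²
  = (1.645 + 1.036)² · (0.53·0.47 + 0.73·0.27) / (-0.20)²
  = (2.681)² · (0.2491 + 0.1971) / 0.0400
  = 7.1878 · 0.4462 / 0.0400
  = 80.18
Round up → n = 81 per group.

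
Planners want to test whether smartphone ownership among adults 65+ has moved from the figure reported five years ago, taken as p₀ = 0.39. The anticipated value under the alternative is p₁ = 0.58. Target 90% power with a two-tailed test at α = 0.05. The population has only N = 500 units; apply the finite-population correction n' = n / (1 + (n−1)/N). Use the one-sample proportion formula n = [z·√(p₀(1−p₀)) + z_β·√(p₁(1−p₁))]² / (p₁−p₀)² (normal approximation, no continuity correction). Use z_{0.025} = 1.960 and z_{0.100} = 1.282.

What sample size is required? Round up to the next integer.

n = [z_{α/2}·√(p₀q₀) + z_β·√(p₁q₁)]² / (p₁ − p₀)²
  = [1.960·√(0.39·0.61) + 1.282·√(0.58·0.42)]² / (0.19)²
  = [1.960·0.4877 + 1.282·0.4936]² / 0.0361
  = [1.5887]² / 0.0361
  = 69.92
Finite-population correction (N = 500): 69.92 / (1 + (69.92 − 1)/500) = 61.45.
Round up → n = 62.

n = 62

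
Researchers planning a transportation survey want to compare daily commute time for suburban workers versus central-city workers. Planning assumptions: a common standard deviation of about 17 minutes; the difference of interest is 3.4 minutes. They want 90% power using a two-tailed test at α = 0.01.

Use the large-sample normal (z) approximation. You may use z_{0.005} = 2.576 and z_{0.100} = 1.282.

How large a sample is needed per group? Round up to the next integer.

n = 745 per group

n = (z_{α/2} + z_β)² · (σ₁² + σ₂²) / δ²
  = (2.576 + 1.282)² · (2·17² = 578) / 3.4²
  = 14.8842 · 578 / 11.56
  = 744.21
Round up → n = 745 per group.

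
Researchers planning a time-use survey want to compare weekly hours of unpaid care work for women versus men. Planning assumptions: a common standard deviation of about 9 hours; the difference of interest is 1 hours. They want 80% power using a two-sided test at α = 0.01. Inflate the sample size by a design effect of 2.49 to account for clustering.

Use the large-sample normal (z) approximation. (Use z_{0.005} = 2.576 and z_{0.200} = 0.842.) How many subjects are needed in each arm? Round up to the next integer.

n = 4713 per group

n = (z_{α/2} + z_β)² · (σ₁² + σ₂²) / δ²
  = (2.576 + 0.842)² · (2·9² = 162) / 1²
  = 11.6827 · 162 / 1
  = 1892.60
Design effect: 2.49 × 1892.60 = 4712.58.
Round up → n = 4713 per group.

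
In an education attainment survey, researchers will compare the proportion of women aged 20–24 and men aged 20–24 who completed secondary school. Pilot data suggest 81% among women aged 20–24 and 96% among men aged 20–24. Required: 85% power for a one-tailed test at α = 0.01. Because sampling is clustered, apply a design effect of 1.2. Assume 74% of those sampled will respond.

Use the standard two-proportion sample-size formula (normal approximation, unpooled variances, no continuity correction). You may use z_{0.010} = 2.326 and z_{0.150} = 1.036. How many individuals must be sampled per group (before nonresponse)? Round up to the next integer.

n = (z_α + z_β)² · [p₁(1−p₁) + p₂(1−p₂)] / (p₁ − p₂)²
  = (2.326 + 1.036)² · (0.81·0.19 + 0.96·0.04) / (-0.15)²
  = (3.362)² · (0.1539 + 0.0384) / 0.0225
  = 11.3030 · 0.1923 / 0.0225
  = 96.60
Design effect: 1.2 × 96.60 = 115.92.
Adjust for 74% response: 115.92 / 0.74 = 156.65.
Round up → n = 157 per group.

n = 157 per group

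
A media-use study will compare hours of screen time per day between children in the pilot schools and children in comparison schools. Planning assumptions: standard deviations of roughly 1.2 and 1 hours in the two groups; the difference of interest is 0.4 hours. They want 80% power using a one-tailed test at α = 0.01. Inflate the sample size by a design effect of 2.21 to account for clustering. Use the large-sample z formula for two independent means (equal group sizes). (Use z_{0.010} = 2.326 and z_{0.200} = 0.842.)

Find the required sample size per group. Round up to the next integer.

n = (z_α + z_β)² · (σ₁² + σ₂²) / δ²
  = (2.326 + 0.842)² · (1.2² + 1² = 2.44) / 0.4²
  = 10.0362 · 2.44 / 0.16
  = 153.05
Design effect: 2.21 × 153.05 = 338.25.
Round up → n = 339 per group.

n = 339 per group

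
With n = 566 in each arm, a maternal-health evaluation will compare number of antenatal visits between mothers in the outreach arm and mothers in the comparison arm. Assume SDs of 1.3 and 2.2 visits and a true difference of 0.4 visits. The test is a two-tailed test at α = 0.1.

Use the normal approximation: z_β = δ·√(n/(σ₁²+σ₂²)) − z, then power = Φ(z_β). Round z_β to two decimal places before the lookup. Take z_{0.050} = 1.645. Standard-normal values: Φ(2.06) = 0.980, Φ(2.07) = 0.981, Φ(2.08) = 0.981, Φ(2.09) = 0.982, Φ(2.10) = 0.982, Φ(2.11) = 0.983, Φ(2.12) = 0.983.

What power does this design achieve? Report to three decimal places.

Power ≈ 0.981

z_β = δ·√(n/(σ₁²+σ₂²)) − z_{α/2}
    = 0.4 · √(566/6.53) − 1.645
    = 0.4 · 9.31004 − 1.645
    = 3.7240 − 1.645 = 2.0790 → 2.08
Power = Φ(2.08) = 0.981.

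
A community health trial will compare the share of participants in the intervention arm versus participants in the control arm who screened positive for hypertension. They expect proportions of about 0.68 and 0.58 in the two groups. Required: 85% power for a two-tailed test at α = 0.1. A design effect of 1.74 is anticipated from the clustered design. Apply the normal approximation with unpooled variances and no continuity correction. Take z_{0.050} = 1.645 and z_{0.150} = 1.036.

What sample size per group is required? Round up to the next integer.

n = (z_{α/2} + z_β)² · [p₁(1−p₁) + p₂(1−p₂)] / (p₁ − p₂)²
  = (1.645 + 1.036)² · (0.68·0.32 + 0.58·0.42) / (0.10)²
  = (2.681)² · (0.2176 + 0.2436) / 0.0100
  = 7.1878 · 0.4612 / 0.0100
  = 331.50
Design effect: 1.74 × 331.50 = 576.81.
Round up → n = 577 per group.

n = 577 per group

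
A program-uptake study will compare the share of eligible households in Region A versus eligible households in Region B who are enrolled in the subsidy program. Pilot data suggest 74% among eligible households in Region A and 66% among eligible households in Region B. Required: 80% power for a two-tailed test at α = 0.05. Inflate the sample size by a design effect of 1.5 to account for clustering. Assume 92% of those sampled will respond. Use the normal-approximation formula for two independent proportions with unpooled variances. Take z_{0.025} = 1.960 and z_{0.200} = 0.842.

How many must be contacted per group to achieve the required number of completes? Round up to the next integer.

n = 834 per group

n = (z_{α/2} + z_β)² · [p₁(1−p₁) + p₂(1−p₂)] / (p₁ − p₂)²
  = (1.960 + 0.842)² · (0.74·0.26 + 0.66·0.34) / (0.08)²
  = (2.802)² · (0.1924 + 0.2244) / 0.0064
  = 7.8512 · 0.4168 / 0.0064
  = 511.31
Design effect: 1.5 × 511.31 = 766.96.
Adjust for 92% response: 766.96 / 0.92 = 833.66.
Round up → n = 834 per group.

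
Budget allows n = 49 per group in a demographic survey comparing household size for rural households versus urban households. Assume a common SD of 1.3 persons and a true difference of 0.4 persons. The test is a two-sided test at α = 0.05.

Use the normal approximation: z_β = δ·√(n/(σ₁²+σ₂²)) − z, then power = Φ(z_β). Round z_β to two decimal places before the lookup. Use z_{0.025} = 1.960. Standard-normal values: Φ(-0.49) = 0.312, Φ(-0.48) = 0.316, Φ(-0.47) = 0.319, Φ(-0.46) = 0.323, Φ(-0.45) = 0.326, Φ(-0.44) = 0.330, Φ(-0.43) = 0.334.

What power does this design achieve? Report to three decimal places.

Power ≈ 0.330

z_β = δ·√(n/(σ₁²+σ₂²)) − z_{α/2}
    = 0.4 · √(49/3.38) − 1.960
    = 0.4 · 3.80750 − 1.960
    = 1.5230 − 1.960 = -0.4370 → -0.44
Power = Φ(-0.44) = 0.330.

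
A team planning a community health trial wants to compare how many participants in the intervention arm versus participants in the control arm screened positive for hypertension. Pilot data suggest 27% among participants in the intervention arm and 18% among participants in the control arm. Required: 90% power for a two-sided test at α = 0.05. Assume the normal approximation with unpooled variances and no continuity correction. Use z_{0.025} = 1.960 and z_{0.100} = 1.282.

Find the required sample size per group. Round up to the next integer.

n = (z_{α/2} + z_β)² · [p₁(1−p₁) + p₂(1−p₂)] / (p₁ − p₂)²
  = (1.960 + 1.282)² · (0.27·0.73 + 0.18·0.82) / (0.09)²
  = (3.242)² · (0.1971 + 0.1476) / 0.0081
  = 10.5106 · 0.3447 / 0.0081
  = 447.28
Round up → n = 448 per group.

n = 448 per group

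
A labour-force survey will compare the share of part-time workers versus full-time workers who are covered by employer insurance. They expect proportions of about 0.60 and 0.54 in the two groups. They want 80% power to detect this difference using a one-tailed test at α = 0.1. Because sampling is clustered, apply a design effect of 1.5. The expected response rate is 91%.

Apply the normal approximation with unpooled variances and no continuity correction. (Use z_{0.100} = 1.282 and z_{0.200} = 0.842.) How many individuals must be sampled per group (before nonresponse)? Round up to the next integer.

n = (z_α + z_β)² · [p₁(1−p₁) + p₂(1−p₂)] / (p₁ − p₂)²
  = (1.282 + 0.842)² · (0.60·0.40 + 0.54·0.46) / (0.06)²
  = (2.124)² · (0.2400 + 0.2484) / 0.0036
  = 4.5114 · 0.4884 / 0.0036
  = 612.04
Design effect: 1.5 × 612.04 = 918.07.
Adjust for 91% response: 918.07 / 0.91 = 1008.86.
Round up → n = 1009 per group.

n = 1009 per group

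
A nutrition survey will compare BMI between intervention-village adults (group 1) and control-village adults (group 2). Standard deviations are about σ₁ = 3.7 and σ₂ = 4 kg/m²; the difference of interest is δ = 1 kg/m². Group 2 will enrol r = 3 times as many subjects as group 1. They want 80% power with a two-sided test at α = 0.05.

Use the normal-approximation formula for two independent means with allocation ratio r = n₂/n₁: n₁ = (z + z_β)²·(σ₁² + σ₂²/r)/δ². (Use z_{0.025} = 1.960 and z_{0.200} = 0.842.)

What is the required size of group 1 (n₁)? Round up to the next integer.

n₁ = 150

n₁ = (z_{α/2} + z_β)² · (σ₁² + σ₂²/r) / δ²
   = (1.960 + 0.842)² · (3.7² + 4²/3) / 1²
   = 7.8512 · (13.69 + 5.3333) / 1
   = 7.8512 · 19.0233 / 1
   = 149.36
Round up → n₁ = 150; n₂ = r·n₁ = 3 × 150 = 450.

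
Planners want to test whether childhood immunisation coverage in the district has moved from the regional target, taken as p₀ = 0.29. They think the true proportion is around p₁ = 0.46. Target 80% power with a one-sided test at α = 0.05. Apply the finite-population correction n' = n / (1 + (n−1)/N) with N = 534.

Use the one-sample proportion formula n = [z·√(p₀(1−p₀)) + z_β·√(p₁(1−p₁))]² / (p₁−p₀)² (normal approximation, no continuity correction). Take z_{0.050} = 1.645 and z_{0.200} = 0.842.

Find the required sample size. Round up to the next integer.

n = 44

n = [z_α·√(p₀q₀) + z_β·√(p₁q₁)]² / (p₁ − p₀)²
  = [1.645·√(0.29·0.71) + 0.842·√(0.46·0.54)]² / (0.17)²
  = [1.645·0.4538 + 0.842·0.4984]² / 0.0289
  = [1.1661]² / 0.0289
  = 47.05
Finite-population correction (N = 534): 47.05 / (1 + (47.05 − 1)/534) = 43.32.
Round up → n = 44.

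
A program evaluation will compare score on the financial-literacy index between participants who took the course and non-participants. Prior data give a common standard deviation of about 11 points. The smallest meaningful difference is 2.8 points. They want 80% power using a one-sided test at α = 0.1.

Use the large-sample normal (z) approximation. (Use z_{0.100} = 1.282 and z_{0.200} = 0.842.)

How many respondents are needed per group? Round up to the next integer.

n = (z_α + z_β)² · (σ₁² + σ₂²) / δ²
  = (1.282 + 0.842)² · (2·11² = 242) / 2.8²
  = 4.5114 · 242 / 7.84
  = 139.25
Round up → n = 140 per group.

n = 140 per group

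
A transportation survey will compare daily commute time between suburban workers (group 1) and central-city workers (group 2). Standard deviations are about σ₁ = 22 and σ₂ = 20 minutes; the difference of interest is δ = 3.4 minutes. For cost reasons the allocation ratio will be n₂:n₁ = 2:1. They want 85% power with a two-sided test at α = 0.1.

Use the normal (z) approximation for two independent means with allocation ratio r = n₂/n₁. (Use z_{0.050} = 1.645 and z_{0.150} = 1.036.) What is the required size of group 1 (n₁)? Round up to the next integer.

n₁ = (z_{α/2} + z_β)² · (σ₁² + σ₂²/r) / δ²
   = (1.645 + 1.036)² · (22² + 20²/2) / 3.4²
   = 7.1878 · (484 + 200) / 11.56
   = 7.1878 · 684 / 11.56
   = 425.30
Round up → n₁ = 426; n₂ = r·n₁ = 2 × 426 = 852.

n₁ = 426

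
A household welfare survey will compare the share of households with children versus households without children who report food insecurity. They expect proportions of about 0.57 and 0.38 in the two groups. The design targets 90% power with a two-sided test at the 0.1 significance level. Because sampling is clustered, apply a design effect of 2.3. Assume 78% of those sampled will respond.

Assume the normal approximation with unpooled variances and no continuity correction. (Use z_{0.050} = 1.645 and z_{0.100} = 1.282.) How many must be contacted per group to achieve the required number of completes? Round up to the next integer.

n = 337 per group

n = (z_{α/2} + z_β)² · [p₁(1−p₁) + p₂(1−p₂)] / (p₁ − p₂)²
  = (1.645 + 1.282)² · (0.57·0.43 + 0.38·0.62) / (0.19)²
  = (2.927)² · (0.2451 + 0.2356) / 0.0361
  = 8.5673 · 0.4807 / 0.0361
  = 114.08
Design effect: 2.3 × 114.08 = 262.39.
Adjust for 78% response: 262.39 / 0.78 = 336.39.
Round up → n = 337 per group.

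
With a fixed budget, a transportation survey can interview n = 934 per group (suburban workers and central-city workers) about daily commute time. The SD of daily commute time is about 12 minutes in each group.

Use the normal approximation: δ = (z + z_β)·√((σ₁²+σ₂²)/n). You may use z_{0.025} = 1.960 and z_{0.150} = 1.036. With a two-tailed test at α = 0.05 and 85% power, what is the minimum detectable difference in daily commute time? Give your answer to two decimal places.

Minimum detectable difference ≈ 1.66 minutes

δ = (z_{α/2} + z_β) · √((σ₁²+σ₂²)/n)
  = (1.960 + 1.036) · √(288/934)
  = 2.996 · √0.30835
  = 2.996 · 0.5553
  = 1.6637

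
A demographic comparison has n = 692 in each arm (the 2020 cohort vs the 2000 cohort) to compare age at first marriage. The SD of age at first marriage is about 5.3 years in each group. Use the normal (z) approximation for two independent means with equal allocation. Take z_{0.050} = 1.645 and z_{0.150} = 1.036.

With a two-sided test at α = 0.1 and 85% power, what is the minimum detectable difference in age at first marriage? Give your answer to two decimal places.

δ = (z_{α/2} + z_β) · √((σ₁²+σ₂²)/n)
  = (1.645 + 1.036) · √(56.18/692)
  = 2.681 · √0.08118
  = 2.681 · 0.2849
  = 0.7639

Minimum detectable difference ≈ 0.76 years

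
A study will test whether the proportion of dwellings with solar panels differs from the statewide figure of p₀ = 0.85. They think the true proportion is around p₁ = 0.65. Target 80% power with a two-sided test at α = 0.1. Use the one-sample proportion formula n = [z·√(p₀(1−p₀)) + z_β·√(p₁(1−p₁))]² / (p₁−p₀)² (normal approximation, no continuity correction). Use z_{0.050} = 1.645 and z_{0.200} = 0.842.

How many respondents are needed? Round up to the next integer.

n = 25

n = [z_{α/2}·√(p₀q₀) + z_β·√(p₁q₁)]² / (p₁ − p₀)²
  = [1.645·√(0.85·0.15) + 0.842·√(0.65·0.35)]² / (-0.20)²
  = [1.645·0.3571 + 0.842·0.4770]² / 0.0400
  = [0.9890]² / 0.0400
  = 24.45
Round up → n = 25.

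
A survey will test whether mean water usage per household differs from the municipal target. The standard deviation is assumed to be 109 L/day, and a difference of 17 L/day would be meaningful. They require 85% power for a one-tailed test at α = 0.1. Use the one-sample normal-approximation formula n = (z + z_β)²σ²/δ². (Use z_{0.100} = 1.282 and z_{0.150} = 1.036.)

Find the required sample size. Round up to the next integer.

n = 221

n = (z_α + z_β)² · σ² / δ²
  = (1.282 + 1.036)² · 109² / 17²
  = 5.3731 · 11881 / 289
  = 220.89
Round up → n = 221.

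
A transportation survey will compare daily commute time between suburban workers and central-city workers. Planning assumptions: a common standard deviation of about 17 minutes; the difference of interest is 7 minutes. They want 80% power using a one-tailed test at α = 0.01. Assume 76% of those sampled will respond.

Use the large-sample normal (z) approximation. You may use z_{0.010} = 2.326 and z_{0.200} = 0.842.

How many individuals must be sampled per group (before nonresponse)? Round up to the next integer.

n = 156 per group

n = (z_α + z_β)² · (σ₁² + σ₂²) / δ²
  = (2.326 + 0.842)² · (2·17² = 578) / 7²
  = 10.0362 · 578 / 49
  = 118.39
Adjust for 76% response: 118.39 / 0.76 = 155.77.
Round up → n = 156 per group.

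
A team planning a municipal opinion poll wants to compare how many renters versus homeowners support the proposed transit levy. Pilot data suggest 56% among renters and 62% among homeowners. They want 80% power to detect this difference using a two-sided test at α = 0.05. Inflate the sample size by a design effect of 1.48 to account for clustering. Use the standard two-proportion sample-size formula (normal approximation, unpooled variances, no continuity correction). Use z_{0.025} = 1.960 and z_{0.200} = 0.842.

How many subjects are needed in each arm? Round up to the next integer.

n = (z_{α/2} + z_β)² · [p₁(1−p₁) + p₂(1−p₂)] / (p₁ − p₂)²
  = (1.960 + 0.842)² · (0.56·0.44 + 0.62·0.38) / (-0.06)²
  = (2.802)² · (0.2464 + 0.2356) / 0.0036
  = 7.8512 · 0.4820 / 0.0036
  = 1051.19
Design effect: 1.48 × 1051.19 = 1555.76.
Round up → n = 1556 per group.

n = 1556 per group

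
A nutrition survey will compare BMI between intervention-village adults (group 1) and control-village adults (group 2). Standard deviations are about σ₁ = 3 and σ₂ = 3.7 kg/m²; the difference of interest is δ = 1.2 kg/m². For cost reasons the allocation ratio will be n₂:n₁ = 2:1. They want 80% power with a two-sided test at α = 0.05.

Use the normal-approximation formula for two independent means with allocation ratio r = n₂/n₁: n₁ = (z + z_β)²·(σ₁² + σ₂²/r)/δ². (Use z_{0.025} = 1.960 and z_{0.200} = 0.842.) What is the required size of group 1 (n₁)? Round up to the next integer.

n₁ = 87

n₁ = (z_{α/2} + z_β)² · (σ₁² + σ₂²/r) / δ²
   = (1.960 + 0.842)² · (3² + 3.7²/2) / 1.2²
   = 7.8512 · (9 + 6.845) / 1.44
   = 7.8512 · 15.845 / 1.44
   = 86.39
Round up → n₁ = 87; n₂ = r·n₁ = 2 × 87 = 174.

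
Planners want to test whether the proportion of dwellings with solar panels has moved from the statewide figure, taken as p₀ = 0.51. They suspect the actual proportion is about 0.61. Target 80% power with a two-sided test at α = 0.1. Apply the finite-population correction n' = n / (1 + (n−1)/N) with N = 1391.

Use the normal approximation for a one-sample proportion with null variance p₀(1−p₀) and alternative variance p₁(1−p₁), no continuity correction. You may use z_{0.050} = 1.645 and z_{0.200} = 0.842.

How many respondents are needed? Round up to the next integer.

n = [z_{α/2}·√(p₀q₀) + z_β·√(p₁q₁)]² / (p₁ − p₀)²
  = [1.645·√(0.51·0.49) + 0.842·√(0.61·0.39)]² / (0.10)²
  = [1.645·0.4999 + 0.842·0.4877]² / 0.0100
  = [1.2330]² / 0.0100
  = 152.03
Finite-population correction (N = 1391): 152.03 / (1 + (152.03 − 1)/1391) = 137.14.
Round up → n = 138.

n = 138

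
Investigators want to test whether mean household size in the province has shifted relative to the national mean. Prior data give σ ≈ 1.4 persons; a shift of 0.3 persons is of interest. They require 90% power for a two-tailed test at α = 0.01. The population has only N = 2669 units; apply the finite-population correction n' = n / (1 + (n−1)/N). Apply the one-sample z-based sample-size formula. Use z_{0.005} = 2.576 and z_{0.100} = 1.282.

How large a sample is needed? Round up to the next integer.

n = 290

n = (z_{α/2} + z_β)² · σ² / δ²
  = (2.576 + 1.282)² · 1.4² / 0.3²
  = 14.8842 · 1.96 / 0.09
  = 324.14
Finite-population correction (N = 2669): 324.14 / (1 + (324.14 − 1)/2669) = 289.14.
Round up → n = 290.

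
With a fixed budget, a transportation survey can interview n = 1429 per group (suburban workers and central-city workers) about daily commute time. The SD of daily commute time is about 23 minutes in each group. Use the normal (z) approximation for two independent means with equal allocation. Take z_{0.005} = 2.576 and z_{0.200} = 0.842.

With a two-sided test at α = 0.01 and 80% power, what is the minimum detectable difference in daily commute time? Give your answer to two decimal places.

δ = (z_{α/2} + z_β) · √((σ₁²+σ₂²)/n)
  = (2.576 + 0.842) · √(1058/1429)
  = 3.418 · √0.74038
  = 3.418 · 0.8605
  = 2.9410

Minimum detectable difference ≈ 2.94 minutes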